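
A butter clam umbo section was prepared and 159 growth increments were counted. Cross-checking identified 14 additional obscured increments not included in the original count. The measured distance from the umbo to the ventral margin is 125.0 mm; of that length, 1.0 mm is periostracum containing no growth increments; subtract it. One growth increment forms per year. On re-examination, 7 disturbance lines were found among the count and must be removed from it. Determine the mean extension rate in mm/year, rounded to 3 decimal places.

Correcting the raw count gives 159 − 7 + 14 = 166 true growth increments.
Net length = 125.0 − 1.0 = 124.0 mm.
Extension rate ≈ 124.0 / 166 = 0.747 mm/year.

0.747 mm/year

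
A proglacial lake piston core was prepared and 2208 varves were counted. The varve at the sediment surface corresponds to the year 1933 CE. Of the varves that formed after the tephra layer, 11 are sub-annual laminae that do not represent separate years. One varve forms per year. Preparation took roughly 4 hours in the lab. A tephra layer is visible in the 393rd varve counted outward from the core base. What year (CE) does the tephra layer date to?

The tephra layer sits at varve 393 from the core base, so 2208 − 393 = 1815 varves formed after it.
Excluding 11 false varves: 1815 − 11 = 1804.
Counting back 1804 years from 1933 CE places the tephra layer in 1933 − 1804 = 129 CE.

129 CE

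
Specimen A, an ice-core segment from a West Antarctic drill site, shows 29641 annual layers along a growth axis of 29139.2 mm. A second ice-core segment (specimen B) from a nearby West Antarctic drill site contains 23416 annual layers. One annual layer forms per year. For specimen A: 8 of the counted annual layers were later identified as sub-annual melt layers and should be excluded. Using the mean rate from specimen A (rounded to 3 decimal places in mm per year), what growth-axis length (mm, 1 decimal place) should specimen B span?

23017.9 mm

Specimen A: correcting the raw count gives 29641 − 8 = 29633 true annual layers.
A: 29139.2 mm over 29633 years gives 29139.2 / 29633 ≈ 0.983 mm/year.
Length of B = 0.983 × 23416 = 23017.9 mm.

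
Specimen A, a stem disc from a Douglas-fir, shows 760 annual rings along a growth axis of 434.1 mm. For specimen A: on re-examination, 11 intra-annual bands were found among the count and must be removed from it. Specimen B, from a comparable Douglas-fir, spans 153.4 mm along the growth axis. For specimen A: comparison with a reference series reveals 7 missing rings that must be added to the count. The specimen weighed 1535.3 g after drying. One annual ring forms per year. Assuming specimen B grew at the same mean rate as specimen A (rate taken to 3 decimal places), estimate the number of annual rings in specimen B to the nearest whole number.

Specimen A: after corrections the count is 760 − 11 + 7 = 756 annual rings.
A: Mean rate = 434.1 mm / 756 years ≈ 0.574 mm/yr.
Specimen B: 153.4 mm / 0.574 mm per year = 267.25 years ≈ 267 annual rings.

267 annual rings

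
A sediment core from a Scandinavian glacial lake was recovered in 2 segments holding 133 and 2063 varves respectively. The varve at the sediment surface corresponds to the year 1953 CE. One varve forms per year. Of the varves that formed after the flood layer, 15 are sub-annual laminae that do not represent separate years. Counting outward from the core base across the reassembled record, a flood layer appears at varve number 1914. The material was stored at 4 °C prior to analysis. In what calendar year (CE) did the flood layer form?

1686 CE

Total varves = 133 + 2063 = 2196.
The flood layer sits at varve 1914 from the core base, so 2196 − 1914 = 282 varves formed after it.
Excluding 15 false varves: 282 − 15 = 267.
Counting back 267 years from 1953 CE places the flood layer in 1953 − 267 = 1686 CE.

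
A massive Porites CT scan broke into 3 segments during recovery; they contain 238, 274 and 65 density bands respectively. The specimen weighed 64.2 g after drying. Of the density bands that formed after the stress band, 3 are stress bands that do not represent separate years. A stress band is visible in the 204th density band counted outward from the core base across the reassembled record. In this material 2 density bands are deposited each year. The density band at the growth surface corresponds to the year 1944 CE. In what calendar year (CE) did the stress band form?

Total density bands = 238 + 274 + 65 = 577.
577 − 204 = 373 density bands lie beyond the stress band toward the growth surface.
Excluding 3 false density bands: 373 − 3 = 370.
Dividing by 2 density bands per year: 370 / 2 = 185 years.
Counting back 185 years from 1944 CE places the stress band in 1944 − 185 = 1759 CE.

1759 CE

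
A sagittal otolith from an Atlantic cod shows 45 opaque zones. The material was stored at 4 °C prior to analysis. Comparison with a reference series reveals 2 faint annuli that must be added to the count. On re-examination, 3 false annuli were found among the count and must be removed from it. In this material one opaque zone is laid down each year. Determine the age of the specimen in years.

44 yr

Adjusted count: 45 − 3 + 2 = 44 opaque zones.
One opaque zone per year makes the duration 44 years.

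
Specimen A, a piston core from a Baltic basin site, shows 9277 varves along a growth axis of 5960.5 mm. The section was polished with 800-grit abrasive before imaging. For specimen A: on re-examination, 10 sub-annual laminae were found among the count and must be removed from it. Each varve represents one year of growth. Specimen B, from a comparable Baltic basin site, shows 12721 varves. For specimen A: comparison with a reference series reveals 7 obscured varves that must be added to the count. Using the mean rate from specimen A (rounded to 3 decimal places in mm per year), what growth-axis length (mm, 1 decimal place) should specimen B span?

8179.6 mm

Specimen A: after corrections the count is 9277 − 10 + 7 = 9274 varves.
A: Mean rate = 5960.5 mm / 9274 years ≈ 0.643 mm per year.
B's length ≈ 0.643 × 12721 = 8179.6 mm.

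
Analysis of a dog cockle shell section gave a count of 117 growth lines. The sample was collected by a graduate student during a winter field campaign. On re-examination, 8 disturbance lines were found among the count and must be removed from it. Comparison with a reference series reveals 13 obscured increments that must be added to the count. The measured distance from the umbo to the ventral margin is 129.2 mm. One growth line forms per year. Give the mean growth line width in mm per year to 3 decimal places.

1.059 mm per year

Correcting the raw count gives 117 − 8 + 13 = 122 true growth lines.
Mean rate = 129.2 mm / 122 years ≈ 1.059 mm per year.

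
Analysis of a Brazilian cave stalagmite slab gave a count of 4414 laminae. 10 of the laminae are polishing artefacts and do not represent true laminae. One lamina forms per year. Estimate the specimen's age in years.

4404 years

Adjusted count: 4414 − 10 = 4404 laminae.
One lamina per year makes the duration 4404 years.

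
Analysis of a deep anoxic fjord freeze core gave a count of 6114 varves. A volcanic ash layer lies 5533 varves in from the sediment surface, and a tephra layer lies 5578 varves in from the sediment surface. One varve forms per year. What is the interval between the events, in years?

45 years

The two markers are separated by 5578 − 5533 = 45 varves.
At one varve per year, 45 years elapsed between them.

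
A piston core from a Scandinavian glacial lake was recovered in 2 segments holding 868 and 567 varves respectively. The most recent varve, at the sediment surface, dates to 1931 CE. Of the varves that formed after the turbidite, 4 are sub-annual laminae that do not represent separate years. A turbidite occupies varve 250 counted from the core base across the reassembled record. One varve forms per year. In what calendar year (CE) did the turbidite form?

750 CE

Total varves = 868 + 567 = 1435.
1435 − 250 = 1185 varves lie beyond the turbidite toward the sediment surface.
1185 − 4 false = 1181 true varves after the turbidite.
1931 − 1181 = 750 CE.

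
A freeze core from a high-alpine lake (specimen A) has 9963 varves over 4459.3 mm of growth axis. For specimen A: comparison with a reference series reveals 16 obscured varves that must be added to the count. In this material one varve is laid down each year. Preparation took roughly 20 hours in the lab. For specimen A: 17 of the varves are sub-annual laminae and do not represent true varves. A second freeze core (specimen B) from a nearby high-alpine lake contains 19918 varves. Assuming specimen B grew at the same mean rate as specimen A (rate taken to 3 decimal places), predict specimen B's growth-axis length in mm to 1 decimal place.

8923.3 mm

Specimen A: true varve count = 9963 − 17 + 16 = 9962.
A: 4459.3 mm over 9962 years gives 4459.3 / 9962 ≈ 0.448 mm per year.
For B, 0.448 mm/year × 19918 years = 8923.3 mm.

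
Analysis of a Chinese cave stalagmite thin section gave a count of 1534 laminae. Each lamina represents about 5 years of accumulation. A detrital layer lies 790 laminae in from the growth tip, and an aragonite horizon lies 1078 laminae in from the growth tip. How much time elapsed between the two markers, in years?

1440 yr

Separation: 1078 − 790 = 288 laminae.
At 5 years per lamina, 288 × 5 = 1440 years.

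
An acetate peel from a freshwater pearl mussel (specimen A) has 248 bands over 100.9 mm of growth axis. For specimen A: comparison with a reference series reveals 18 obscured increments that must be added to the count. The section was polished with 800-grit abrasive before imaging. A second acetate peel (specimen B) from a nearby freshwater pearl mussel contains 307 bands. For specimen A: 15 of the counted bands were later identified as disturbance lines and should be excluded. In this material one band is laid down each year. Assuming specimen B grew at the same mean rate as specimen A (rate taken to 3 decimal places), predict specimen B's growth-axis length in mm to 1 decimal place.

Specimen A: true band count = 248 − 15 + 18 = 251.
A: Extension rate ≈ 100.9 / 251 = 0.402 mm/yr.
Length of B = 0.402 × 307 = 123.4 mm.

123.4 mm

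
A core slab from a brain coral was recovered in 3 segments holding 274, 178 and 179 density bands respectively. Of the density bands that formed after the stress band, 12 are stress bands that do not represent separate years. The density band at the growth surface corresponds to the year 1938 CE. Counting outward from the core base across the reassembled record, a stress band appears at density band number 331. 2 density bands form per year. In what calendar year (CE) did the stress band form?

Total density bands = 274 + 178 + 179 = 631.
Between density band 331 and the growth surface there are 631 − 331 = 300 density bands.
300 − 12 false = 288 true density bands after the stress band.
With 2 density bands per year, 288 / 2 = 144 years.
1938 − 144 = 1794 CE.

1794 CE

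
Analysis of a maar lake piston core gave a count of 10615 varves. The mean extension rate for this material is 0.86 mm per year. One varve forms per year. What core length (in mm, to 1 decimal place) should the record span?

9128.9 mm

The record spans 10615 years at 0.86 mm per year.
Length ≈ 0.86 × 10615 = 9128.9 mm.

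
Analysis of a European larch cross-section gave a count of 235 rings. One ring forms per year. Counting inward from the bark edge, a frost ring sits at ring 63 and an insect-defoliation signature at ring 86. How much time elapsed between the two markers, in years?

Separation: 86 − 63 = 23 rings.
That is 23 years at one ring per year.

23 years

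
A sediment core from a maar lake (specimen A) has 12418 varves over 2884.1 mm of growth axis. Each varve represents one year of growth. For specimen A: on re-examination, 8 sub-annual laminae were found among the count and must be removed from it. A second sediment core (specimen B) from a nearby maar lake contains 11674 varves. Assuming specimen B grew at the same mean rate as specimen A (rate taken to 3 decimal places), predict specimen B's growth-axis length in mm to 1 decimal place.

Specimen A: correcting the raw count gives 12418 − 8 = 12410 true varves.
A: 2884.1 mm over 12410 years gives 2884.1 / 12410 ≈ 0.232 mm/year.
Length of B = 0.232 × 11674 = 2708.4 mm.

2708.4 mm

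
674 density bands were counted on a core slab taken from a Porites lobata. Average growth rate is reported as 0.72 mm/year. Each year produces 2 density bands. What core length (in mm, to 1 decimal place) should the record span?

242.6 mm

674 density bands at 2 per year is 674 / 2 = 337 years.
337 years at 0.72 mm/year gives 0.72 × 337 = 242.6 mm.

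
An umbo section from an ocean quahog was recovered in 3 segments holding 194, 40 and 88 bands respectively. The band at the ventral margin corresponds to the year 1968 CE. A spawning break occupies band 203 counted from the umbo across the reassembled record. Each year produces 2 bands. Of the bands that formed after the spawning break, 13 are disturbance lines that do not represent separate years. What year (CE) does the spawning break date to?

Total bands = 194 + 40 + 88 = 322.
Between band 203 and the ventral margin there are 322 − 203 = 119 bands.
Removing the 13 false bands leaves 119 − 13 = 106 true bands beyond the spawning break.
Dividing by 2 bands per year: 106 / 2 = 53 years.
1968 − 53 = 1915 CE.

1915 CE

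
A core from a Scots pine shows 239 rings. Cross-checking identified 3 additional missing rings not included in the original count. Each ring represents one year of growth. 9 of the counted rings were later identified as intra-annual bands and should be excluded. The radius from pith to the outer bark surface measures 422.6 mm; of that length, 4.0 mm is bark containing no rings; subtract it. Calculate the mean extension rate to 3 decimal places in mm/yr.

1.797 mm/yr

Correcting the raw count gives 239 − 9 + 3 = 233 true rings.
Net length = 422.6 − 4.0 = 418.6 mm.
Extension rate ≈ 418.6 / 233 = 1.797 mm/yr.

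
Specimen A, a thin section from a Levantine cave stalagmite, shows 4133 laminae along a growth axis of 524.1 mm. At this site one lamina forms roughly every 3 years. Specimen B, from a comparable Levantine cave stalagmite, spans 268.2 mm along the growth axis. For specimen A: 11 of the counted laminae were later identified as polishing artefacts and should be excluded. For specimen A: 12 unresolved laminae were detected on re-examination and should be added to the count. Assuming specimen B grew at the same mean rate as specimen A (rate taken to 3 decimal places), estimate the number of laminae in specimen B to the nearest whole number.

2129 laminae

Specimen A: true lamina count = 4133 − 11 + 12 = 4134.
Specimen A: 4134 laminae at 3 years each span 4134 × 3 = 12402 years.
A: Mean rate = 524.1 mm / 12402 years ≈ 0.042 mm/yr.
B spans 268.2 / 0.042 = 6385.71 years; at 3 years per lamina that is 6385.71 / 3 ≈ 2129 laminae.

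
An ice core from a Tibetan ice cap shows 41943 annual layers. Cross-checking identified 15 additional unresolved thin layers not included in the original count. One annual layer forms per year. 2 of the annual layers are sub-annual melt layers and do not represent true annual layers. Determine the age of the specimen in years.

41956 years

Adjusted count: 41943 − 2 + 15 = 41956 annual layers.
One annual layer per year makes the duration 41956 years.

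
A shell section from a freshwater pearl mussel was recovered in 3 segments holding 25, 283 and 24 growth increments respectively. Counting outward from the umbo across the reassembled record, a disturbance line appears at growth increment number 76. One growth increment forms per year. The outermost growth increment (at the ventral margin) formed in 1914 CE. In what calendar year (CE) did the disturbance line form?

1658 CE

Total growth increments = 25 + 283 + 24 = 332.
The disturbance line sits at growth increment 76 from the umbo, so 332 − 76 = 256 growth increments formed after it.
The growth increment at the ventral margin is 1914 CE, so the disturbance line dates to 1914 − 256 = 1658 CE.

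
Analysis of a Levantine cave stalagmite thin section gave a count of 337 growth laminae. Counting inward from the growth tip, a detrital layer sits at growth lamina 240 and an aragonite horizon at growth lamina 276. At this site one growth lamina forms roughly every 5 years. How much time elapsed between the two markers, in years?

180 years

276 − 240 = 36 growth laminae lie between the two events.
At 5 years per growth lamina, 36 × 5 = 180 years.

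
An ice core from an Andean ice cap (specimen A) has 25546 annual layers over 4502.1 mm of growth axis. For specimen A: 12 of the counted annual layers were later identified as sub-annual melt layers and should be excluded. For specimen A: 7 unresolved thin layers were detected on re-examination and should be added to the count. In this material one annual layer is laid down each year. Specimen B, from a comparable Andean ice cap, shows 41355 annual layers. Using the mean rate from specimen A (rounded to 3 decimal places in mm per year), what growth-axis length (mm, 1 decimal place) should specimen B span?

Specimen A: adjusted count: 25546 − 12 + 7 = 25541 annual layers.
A: 4502.1 mm over 25541 years gives 4502.1 / 25541 ≈ 0.176 mm per year.
For B, 0.176 mm/year × 41355 years = 7278.5 mm.

7278.5 mm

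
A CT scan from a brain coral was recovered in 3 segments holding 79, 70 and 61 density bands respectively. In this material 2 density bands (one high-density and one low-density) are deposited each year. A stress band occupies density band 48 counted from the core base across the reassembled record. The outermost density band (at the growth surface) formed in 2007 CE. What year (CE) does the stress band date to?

Total density bands = 79 + 70 + 61 = 210.
210 − 48 = 162 density bands lie beyond the stress band toward the growth surface.
Dividing by 2 density bands per year: 162 / 2 = 81 years.
2007 − 81 = 1926 CE.

1926 CE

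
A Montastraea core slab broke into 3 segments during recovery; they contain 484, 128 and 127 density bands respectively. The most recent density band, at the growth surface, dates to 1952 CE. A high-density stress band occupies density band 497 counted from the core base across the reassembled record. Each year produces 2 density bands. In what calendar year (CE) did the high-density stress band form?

1831 CE

Total density bands = 484 + 128 + 127 = 739.
The high-density stress band sits at density band 497 from the core base, so 739 − 497 = 242 density bands formed after it.
Dividing by 2 density bands per year: 242 / 2 = 121 years.
The density band at the growth surface is 1952 CE, so the high-density stress band dates to 1952 − 121 = 1831 CE.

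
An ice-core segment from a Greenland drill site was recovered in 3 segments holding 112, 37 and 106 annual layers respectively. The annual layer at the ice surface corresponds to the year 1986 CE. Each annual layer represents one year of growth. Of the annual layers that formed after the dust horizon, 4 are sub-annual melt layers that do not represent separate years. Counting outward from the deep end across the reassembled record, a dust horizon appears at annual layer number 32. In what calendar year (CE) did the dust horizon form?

Total annual layers = 112 + 37 + 106 = 255.
255 − 32 = 223 annual layers lie beyond the dust horizon toward the ice surface.
Excluding 4 false annual layers: 223 − 4 = 219.
The annual layer at the ice surface is 1986 CE, so the dust horizon dates to 1986 − 219 = 1767 CE.

1767 CE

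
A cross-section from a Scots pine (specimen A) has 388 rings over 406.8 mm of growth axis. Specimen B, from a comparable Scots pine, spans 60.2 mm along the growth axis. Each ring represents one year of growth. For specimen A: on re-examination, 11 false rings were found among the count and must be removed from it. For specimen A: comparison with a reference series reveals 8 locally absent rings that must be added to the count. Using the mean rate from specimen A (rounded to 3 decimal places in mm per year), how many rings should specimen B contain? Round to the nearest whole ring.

Specimen A: after corrections the count is 388 − 11 + 8 = 385 rings.
A: Extension rate ≈ 406.8 / 385 = 1.057 mm/year.
Specimen B: 60.2 mm / 1.057 mm per year = 56.95 years ≈ 57 rings.

57 rings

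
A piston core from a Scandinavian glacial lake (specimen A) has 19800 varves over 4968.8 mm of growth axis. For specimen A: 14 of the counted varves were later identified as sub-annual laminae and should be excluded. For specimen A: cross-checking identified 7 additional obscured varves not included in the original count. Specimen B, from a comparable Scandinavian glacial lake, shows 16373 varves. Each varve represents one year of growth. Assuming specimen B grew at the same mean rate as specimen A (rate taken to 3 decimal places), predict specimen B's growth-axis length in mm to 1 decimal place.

4109.6 mm

Specimen A: correcting the raw count gives 19800 − 14 + 7 = 19793 true varves.
A: 4968.8 mm over 19793 years gives 4968.8 / 19793 ≈ 0.251 mm/yr.
B's length ≈ 0.251 × 16373 = 4109.6 mm.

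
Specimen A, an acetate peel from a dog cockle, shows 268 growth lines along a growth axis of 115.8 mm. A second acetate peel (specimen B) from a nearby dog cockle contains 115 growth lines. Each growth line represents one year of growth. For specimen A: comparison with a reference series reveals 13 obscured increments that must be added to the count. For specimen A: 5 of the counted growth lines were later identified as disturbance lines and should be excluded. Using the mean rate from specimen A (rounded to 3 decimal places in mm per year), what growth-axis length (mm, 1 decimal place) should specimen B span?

48.3 mm

Specimen A: adjusted count: 268 − 5 + 13 = 276 growth lines.
A: Extension rate ≈ 115.8 / 276 = 0.420 mm per year.
Length of B = 0.420 × 115 = 48.3 mm.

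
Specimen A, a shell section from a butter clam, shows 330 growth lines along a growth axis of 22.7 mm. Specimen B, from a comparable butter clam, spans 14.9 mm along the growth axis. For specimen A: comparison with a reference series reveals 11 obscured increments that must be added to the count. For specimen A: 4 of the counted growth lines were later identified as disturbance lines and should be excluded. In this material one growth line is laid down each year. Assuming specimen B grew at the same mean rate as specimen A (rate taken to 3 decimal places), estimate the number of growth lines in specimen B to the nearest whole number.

222 growth lines

Specimen A: correcting the raw count gives 330 − 4 + 11 = 337 true growth lines.
A: Extension rate ≈ 22.7 / 337 = 0.067 mm/yr.
For B, 14.9 / 0.067 = 222.39 years ≈ 222 growth lines.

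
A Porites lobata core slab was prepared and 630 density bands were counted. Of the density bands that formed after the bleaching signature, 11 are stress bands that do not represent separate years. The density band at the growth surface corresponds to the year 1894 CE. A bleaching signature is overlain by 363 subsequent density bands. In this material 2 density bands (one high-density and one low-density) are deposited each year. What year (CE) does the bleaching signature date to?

1718 CE

363 density bands formed after the bleaching signature.
363 − 11 false = 352 true density bands after the bleaching signature.
352 density bands at 2 per year is 352 / 2 = 176 years.
1894 − 176 = 1718 CE.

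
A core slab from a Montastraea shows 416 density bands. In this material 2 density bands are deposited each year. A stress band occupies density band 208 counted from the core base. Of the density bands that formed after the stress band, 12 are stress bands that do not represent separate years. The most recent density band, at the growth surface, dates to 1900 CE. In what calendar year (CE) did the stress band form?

The stress band sits at density band 208 from the core base, so 416 − 208 = 208 density bands formed after it.
Removing the 12 false density bands leaves 208 − 12 = 196 true density bands beyond the stress band.
With 2 density bands per year, 196 / 2 = 98 years.
Counting back 98 years from 1900 CE places the stress band in 1900 − 98 = 1802 CE.

1802 CE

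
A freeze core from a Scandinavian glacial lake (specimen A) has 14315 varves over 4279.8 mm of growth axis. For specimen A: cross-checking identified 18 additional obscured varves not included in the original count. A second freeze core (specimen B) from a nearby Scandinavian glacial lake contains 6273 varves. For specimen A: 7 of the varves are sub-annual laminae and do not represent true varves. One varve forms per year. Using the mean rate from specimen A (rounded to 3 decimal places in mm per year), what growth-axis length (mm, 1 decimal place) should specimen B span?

1875.6 mm

Specimen A: adjusted count: 14315 − 7 + 18 = 14326 varves.
A: Mean rate = 4279.8 mm / 14326 years ≈ 0.299 mm/yr.
Length of B = 0.299 × 6273 = 1875.6 mm.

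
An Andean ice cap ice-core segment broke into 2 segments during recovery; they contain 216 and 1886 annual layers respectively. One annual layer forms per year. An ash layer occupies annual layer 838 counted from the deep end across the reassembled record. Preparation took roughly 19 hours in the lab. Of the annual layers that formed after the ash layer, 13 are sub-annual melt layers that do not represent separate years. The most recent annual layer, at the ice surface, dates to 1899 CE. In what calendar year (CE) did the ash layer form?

Total annual layers = 216 + 1886 = 2102.
The ash layer sits at annual layer 838 from the deep end, so 2102 − 838 = 1264 annual layers formed after it.
Excluding 13 false annual layers: 1264 − 13 = 1251.
The annual layer at the ice surface is 1899 CE, so the ash layer dates to 1899 − 1251 = 648 CE.

648 CE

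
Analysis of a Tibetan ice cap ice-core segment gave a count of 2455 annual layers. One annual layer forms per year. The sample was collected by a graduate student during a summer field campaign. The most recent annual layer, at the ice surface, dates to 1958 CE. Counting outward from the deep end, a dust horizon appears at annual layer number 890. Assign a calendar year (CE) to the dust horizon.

The dust horizon sits at annual layer 890 from the deep end, so 2455 − 890 = 1565 annual layers formed after it.
Counting back 1565 years from 1958 CE places the dust horizon in 1958 − 1565 = 393 CE.

393 CE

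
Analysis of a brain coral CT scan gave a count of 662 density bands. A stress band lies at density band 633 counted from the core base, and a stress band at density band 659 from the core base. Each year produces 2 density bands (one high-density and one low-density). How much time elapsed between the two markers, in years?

13 yr

The two markers are separated by 659 − 633 = 26 density bands.
26 density bands at 2 per year is 26 / 2 = 13 years.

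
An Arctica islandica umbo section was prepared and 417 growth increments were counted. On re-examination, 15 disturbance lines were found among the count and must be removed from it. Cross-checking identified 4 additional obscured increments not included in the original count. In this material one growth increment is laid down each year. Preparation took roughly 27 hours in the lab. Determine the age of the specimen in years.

Adjusted count: 417 − 15 + 4 = 406 growth increments.
One growth increment per year makes the duration 406 years.

406 yr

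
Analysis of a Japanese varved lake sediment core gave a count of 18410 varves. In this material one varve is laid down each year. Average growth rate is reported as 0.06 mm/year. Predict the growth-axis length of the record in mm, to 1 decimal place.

The record spans 18410 years at 0.06 mm per year.
Predicted length = 0.06 mm/year × 18410 years = 1104.6 mm.

1104.6 mm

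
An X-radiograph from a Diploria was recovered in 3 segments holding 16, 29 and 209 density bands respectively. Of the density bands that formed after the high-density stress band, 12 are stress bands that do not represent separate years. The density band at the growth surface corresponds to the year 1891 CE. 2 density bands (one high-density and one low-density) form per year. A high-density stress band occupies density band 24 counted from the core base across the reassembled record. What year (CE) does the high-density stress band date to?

1782 CE

Total density bands = 16 + 29 + 209 = 254.
254 − 24 = 230 density bands lie beyond the high-density stress band toward the growth surface.
230 − 12 false = 218 true density bands after the high-density stress band.
Dividing by 2 density bands per year: 218 / 2 = 109 years.
The density band at the growth surface is 1891 CE, so the high-density stress band dates to 1891 − 109 = 1782 CE.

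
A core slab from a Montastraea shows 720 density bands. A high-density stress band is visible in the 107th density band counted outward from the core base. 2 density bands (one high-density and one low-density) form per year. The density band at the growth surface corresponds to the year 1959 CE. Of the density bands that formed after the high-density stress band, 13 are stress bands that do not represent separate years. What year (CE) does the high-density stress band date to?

1659 CE

720 − 107 = 613 density bands lie beyond the high-density stress band toward the growth surface.
Excluding 13 false density bands: 613 − 13 = 600.
With 2 density bands per year, 600 / 2 = 300 years.
The density band at the growth surface is 1959 CE, so the high-density stress band dates to 1959 − 300 = 1659 CE.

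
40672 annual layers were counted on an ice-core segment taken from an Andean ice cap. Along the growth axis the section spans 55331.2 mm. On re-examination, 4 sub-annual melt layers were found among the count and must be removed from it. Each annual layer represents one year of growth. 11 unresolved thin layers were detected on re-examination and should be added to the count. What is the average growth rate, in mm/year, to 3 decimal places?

1.360 mm/year

After corrections the count is 40672 − 4 + 11 = 40679 annual layers.
55331.2 mm over 40679 years gives 55331.2 / 40679 ≈ 1.360 mm/year.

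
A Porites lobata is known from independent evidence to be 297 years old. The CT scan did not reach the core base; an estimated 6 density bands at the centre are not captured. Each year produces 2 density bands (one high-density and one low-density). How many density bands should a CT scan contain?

297 years at 2 density bands per year gives 297 × 2 = 594 density bands.
Subtracting the 6 density bands not captured gives 594 − 6 = 588 density bands in the record.

588 density bands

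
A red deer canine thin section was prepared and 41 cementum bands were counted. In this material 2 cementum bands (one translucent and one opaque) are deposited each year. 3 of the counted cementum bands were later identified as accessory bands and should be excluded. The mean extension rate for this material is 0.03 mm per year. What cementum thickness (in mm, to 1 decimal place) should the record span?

0.6 mm

Correcting the raw count gives 41 − 3 = 38 true cementum bands.
Dividing by 2 cementum bands per year: 38 / 2 = 19 years.
Length ≈ 0.03 × 19 = 0.6 mm.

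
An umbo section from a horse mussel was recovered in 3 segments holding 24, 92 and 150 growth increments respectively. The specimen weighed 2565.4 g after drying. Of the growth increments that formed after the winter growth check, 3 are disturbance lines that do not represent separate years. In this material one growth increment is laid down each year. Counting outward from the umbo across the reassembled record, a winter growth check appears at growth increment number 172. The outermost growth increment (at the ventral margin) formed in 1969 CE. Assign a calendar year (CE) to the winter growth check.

Total growth increments = 24 + 92 + 150 = 266.
266 − 172 = 94 growth increments lie beyond the winter growth check toward the ventral margin.
Removing the 3 false growth increments leaves 94 − 3 = 91 true growth increments beyond the winter growth check.
Counting back 91 years from 1969 CE places the winter growth check in 1969 − 91 = 1878 CE.

1878 CE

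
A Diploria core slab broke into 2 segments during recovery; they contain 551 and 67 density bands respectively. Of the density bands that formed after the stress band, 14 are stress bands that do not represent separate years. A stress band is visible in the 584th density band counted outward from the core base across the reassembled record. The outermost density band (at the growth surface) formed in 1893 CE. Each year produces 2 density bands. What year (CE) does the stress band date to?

Total density bands = 551 + 67 = 618.
Between density band 584 and the growth surface there are 618 − 584 = 34 density bands.
Removing the 14 false density bands leaves 34 − 14 = 20 true density bands beyond the stress band.
With 2 density bands per year, 20 / 2 = 10 years.
Counting back 10 years from 1893 CE places the stress band in 1893 − 10 = 1883 CE.

1883 CE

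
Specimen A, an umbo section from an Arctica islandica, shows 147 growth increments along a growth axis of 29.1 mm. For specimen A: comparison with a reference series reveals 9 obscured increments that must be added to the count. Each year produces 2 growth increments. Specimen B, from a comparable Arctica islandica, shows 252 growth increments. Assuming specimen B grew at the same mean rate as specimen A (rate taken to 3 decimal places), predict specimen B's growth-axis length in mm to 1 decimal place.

Specimen A: correcting the raw count gives 147 + 9 = 156 true growth increments.
Specimen A: 156 growth increments at 2 per year is 156 / 2 = 78 years.
A: Extension rate ≈ 29.1 / 78 = 0.373 mm per year.
Specimen B: 252 growth increments at 2 per year is 252 / 2 = 126 years. For B, 0.373 mm/year × 126 years = 47.0 mm.

47.0 mm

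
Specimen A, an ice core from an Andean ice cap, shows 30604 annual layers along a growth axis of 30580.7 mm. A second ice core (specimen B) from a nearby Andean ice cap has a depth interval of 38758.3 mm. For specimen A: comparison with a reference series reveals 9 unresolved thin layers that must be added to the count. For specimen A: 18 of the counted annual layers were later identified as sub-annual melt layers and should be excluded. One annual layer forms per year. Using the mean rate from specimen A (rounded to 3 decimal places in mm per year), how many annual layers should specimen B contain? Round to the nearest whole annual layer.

38758 annual layers

Specimen A: after corrections the count is 30604 − 18 + 9 = 30595 annual layers.
A: Extension rate ≈ 30580.7 / 30595 = 1.000 mm per year.
For B, 38758.3 / 1.000 = 38758.30 years ≈ 38758 annual layers.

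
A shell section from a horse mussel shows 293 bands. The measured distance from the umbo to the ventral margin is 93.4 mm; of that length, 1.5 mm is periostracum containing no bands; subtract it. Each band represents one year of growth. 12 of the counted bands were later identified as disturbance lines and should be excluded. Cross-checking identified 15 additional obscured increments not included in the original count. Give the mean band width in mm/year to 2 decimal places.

Correcting the raw count gives 293 − 12 + 15 = 296 true bands.
Net length = 93.4 − 1.5 = 91.9 mm.
91.9 mm over 296 years gives 91.9 / 296 ≈ 0.31 mm/year.

0.31 mm/year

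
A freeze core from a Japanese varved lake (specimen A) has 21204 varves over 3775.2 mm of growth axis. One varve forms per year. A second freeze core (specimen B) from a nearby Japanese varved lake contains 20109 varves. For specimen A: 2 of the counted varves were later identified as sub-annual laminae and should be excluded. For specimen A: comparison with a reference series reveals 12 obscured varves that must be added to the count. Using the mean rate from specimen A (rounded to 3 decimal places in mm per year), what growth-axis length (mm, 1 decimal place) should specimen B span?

Specimen A: adjusted count: 21204 − 2 + 12 = 21214 varves.
A: Mean rate = 3775.2 mm / 21214 years ≈ 0.178 mm/yr.
Length of B = 0.178 × 20109 = 3579.4 mm.

3579.4 mm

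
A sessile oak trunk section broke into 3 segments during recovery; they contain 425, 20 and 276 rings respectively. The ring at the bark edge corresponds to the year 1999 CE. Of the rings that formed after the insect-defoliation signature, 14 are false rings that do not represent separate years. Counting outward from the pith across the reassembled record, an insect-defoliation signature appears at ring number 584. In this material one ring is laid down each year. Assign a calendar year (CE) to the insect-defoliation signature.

Total rings = 425 + 20 + 276 = 721.
Between ring 584 and the bark edge there are 721 − 584 = 137 rings.
Excluding 14 false rings: 137 − 14 = 123.
Counting back 123 years from 1999 CE places the insect-defoliation signature in 1999 − 123 = 1876 CE.

1876 CE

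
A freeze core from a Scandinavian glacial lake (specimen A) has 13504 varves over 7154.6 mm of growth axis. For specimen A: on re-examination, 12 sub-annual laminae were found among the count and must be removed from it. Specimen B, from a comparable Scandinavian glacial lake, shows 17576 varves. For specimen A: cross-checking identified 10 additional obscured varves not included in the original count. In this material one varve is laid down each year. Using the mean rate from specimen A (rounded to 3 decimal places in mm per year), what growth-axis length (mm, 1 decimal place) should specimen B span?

Specimen A: after corrections the count is 13504 − 12 + 10 = 13502 varves.
A: Mean rate = 7154.6 mm / 13502 years ≈ 0.530 mm/yr.
Length of B = 0.530 × 17576 = 9315.3 mm.

9315.3 mm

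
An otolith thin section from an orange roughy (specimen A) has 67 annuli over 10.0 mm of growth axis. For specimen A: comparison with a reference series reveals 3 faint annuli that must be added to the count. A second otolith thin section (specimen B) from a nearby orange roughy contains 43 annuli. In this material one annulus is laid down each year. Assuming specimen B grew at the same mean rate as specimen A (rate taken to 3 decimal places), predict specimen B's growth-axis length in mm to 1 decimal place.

Specimen A: true annulus count = 67 + 3 = 70.
A: Mean rate = 10.0 mm / 70 years ≈ 0.143 mm/yr.
For B, 0.143 mm/year × 43 years = 6.1 mm.

6.1 mm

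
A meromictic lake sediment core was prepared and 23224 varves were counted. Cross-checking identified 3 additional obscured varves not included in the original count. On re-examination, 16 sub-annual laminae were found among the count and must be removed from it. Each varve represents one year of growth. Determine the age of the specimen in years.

Adjusted count: 23224 − 16 + 3 = 23211 varves.
At one varve per year, that is 23211 years.

23211 yr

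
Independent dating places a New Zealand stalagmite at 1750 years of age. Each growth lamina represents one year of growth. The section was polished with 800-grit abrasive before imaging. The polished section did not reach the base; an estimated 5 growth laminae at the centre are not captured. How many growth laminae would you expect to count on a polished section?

1745 growth laminae

One growth lamina per year gives 1750 growth laminae over 1750 years.
Subtracting the 5 growth laminae not captured gives 1750 − 5 = 1745 growth laminae in the record.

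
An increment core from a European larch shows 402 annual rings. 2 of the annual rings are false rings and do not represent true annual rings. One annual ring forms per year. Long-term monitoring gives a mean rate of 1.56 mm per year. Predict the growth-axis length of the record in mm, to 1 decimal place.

624.0 mm

Adjusted count: 402 − 2 = 400 annual rings.
Length ≈ 1.56 × 400 = 624.0 mm.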